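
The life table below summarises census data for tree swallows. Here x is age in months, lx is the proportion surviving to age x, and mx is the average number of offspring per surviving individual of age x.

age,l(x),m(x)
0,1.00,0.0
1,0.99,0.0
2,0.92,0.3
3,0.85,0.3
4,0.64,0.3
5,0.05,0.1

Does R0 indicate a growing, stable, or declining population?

declining

R0 = Σ lx·mx = 0 + 0 + 0.276 + 0.255 + 0.192 + 0.005 = 0.728
R0 < 1, so the population is declining.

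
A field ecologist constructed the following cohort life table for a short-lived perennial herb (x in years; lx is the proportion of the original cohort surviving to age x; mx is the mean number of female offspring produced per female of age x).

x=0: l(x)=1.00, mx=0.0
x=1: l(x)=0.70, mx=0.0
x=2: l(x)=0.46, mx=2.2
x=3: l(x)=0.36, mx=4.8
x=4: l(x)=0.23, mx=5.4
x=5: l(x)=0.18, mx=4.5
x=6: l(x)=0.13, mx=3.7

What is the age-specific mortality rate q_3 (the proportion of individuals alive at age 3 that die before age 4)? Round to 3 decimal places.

q_3 = (l_3 − l_4) / l_3 = (0.36 − 0.23) / 0.36
     = 0.13 / 0.36 = 0.361111… → 0.361

0.361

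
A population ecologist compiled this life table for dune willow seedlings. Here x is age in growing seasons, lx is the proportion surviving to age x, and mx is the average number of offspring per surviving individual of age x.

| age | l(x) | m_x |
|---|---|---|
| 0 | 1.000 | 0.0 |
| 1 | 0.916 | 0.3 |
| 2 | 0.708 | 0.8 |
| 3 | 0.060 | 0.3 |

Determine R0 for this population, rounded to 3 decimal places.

0.859

lx·mx by age: 0, 0.2748, 0.5664, 0.018
R0 = Σ lx·mx = 0.8592 → 0.859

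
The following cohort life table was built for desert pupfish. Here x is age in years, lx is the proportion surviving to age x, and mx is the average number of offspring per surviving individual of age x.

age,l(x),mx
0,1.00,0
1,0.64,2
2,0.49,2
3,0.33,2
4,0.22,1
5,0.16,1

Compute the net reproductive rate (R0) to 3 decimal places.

lx·mx by age: 0, 1.28, 0.98, 0.66, 0.22, 0.16
R0 = Σ lx·mx = 3.3 → 3.300

3.300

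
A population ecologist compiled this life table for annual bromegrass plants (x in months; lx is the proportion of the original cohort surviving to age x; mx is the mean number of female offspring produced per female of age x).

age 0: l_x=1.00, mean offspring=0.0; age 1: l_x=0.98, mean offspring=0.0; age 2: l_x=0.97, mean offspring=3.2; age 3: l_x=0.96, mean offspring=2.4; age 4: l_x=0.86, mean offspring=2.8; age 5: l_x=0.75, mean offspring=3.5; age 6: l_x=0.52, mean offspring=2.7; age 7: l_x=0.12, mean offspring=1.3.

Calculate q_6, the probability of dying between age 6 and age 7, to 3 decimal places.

0.769

q_6 = (l_6 − l_7) / l_6 = (0.52 − 0.12) / 0.52
     = 0.4 / 0.52 = 0.769231… → 0.769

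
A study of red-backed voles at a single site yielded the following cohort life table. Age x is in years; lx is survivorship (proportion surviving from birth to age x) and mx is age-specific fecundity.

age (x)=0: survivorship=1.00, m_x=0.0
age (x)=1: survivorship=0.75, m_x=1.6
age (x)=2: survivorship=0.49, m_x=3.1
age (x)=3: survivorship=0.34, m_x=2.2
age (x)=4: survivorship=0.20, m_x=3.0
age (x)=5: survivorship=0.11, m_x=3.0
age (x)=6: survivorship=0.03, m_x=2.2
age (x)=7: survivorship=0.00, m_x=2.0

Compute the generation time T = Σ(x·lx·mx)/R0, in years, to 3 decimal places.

2.449

lx·mx: 0, 1.2, 1.519, 0.748, 0.6, 0.33, 0.066, 0 → R0 = 4.463
x·lx·mx: 0, 1.2, 3.038, 2.244, 2.4, 1.65, 0.396, 0 → Σ = 10.928
T = 10.928 / 4.463 = 2.448577… → 2.449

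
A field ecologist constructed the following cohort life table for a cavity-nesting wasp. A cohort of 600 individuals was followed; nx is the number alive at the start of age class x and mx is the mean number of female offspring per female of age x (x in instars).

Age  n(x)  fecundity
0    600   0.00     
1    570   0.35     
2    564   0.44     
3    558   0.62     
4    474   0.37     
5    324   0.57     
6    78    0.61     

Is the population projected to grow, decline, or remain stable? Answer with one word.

lx = nx/n0 = nx/600: 1, 0.95, 0.94, 0.93, 0.79, 0.54, 0.13
R0 = Σ lx·mx = 0 + 0.3325 + 0.4136 + 0.5766 + 0.2923 + 0.3078 + 0.0793 = 2.0021
R0 > 1, so the population is growing.

growing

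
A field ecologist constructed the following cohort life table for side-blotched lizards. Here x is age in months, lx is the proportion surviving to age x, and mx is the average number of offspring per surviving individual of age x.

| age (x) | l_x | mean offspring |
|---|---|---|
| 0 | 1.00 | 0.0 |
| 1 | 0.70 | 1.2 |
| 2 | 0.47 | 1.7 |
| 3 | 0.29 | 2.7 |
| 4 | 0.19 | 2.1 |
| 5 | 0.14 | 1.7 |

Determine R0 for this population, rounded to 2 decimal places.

lx·mx by age: 0, 0.84, 0.799, 0.783, 0.399, 0.238
R0 = Σ lx·mx = 3.059 → 3.06

3.06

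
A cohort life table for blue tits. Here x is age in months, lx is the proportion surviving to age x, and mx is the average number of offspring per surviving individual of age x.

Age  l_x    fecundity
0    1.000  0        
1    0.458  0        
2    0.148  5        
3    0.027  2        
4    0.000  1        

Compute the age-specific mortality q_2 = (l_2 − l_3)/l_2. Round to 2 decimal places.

q_2 = (l_2 − l_3) / l_2 = (0.148 − 0.027) / 0.148
     = 0.121 / 0.148 = 0.817568… → 0.82

0.82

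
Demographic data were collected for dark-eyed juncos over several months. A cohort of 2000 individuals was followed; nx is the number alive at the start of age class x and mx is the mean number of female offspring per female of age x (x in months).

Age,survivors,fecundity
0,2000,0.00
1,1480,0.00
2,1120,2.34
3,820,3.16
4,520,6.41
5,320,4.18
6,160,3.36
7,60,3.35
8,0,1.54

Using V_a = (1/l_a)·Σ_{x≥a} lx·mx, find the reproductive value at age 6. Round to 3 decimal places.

lx = nx/n0 = nx/2000: 1, 0.74, 0.56, 0.41, 0.26, 0.16, 0.08, 0.03, 0
lx·mx for x ≥ 6: 0.2688, 0.1005, 0 → sum = 0.3693
V_6 = 0.3693 / l_6 = 0.3693 / 0.08 = 4.61625 → 4.616

4.616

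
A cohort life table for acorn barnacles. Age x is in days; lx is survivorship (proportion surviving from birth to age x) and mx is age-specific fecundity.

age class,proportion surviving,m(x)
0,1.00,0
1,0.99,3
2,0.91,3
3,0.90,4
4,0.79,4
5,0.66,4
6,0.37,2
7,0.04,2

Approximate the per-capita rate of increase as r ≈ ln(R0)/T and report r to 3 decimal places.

0.880

R0 = Σ lx·mx = 0 + 2.97 + 2.73 + 3.6 + 3.16 + 2.64 + 0.74 + 0.08 = 15.92
Σ x·lx·mx = 50.07; T = 50.07/15.92 = 3.1451…
r ≈ ln(R0)/T = ln(15.92)/3.1451… = 0.87996… → 0.880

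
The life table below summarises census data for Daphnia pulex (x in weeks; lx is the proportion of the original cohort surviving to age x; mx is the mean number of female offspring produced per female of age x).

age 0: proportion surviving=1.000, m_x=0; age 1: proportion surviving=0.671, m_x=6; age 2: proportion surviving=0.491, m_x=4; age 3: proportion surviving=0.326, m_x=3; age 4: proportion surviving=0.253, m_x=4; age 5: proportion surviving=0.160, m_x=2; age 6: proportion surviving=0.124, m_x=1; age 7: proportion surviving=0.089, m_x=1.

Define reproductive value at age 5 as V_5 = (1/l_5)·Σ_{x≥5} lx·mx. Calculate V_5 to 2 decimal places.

3.33

lx·mx for x ≥ 5: 0.32, 0.124, 0.089 → sum = 0.533
V_5 = 0.533 / l_5 = 0.533 / 0.16 = 3.33125 → 3.33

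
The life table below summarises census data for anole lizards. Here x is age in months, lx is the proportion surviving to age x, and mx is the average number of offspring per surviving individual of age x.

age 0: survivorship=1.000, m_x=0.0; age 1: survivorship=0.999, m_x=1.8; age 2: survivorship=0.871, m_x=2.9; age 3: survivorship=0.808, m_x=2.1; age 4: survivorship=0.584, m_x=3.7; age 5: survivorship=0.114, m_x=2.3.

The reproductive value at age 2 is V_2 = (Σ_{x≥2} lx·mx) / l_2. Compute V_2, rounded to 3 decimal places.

7.630

lx·mx for x ≥ 2: 2.5259, 1.6968, 2.1608, 0.2622 → sum = 6.6457
V_2 = 6.6457 / l_2 = 6.6457 / 0.871 = 7.629966… → 7.630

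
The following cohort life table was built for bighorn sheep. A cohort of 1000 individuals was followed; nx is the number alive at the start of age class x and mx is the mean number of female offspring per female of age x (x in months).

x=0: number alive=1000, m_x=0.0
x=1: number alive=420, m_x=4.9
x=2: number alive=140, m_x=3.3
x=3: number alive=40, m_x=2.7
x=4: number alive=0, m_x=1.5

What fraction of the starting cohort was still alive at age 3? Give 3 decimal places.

l_3 = n_3/n_0 = 40/1000 = 0.04 → 0.040

0.040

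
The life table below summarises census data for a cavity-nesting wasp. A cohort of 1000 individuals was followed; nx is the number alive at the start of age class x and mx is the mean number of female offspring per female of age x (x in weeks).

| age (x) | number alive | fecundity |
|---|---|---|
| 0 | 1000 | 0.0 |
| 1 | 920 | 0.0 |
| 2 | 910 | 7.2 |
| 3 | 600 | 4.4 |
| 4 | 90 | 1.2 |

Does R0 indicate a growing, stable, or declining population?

lx = nx/n0 = nx/1000: 1, 0.92, 0.91, 0.6, 0.09
R0 = Σ lx·mx = 0 + 0 + 6.552 + 2.64 + 0.108 = 9.3
R0 > 1, so the population is growing.

growing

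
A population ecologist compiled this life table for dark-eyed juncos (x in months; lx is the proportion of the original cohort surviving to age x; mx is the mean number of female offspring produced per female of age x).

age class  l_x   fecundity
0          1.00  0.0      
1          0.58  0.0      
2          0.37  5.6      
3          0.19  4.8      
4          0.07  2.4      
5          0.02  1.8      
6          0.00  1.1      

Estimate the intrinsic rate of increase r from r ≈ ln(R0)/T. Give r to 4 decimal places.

0.4780

R0 = Σ lx·mx = 0 + 0 + 2.072 + 0.912 + 0.168 + 0.036 + 0 = 3.188
Σ x·lx·mx = 7.732; T = 7.732/3.188 = 2.42535…
r ≈ ln(R0)/T = ln(3.188)/2.42535… = 0.478033… → 0.4780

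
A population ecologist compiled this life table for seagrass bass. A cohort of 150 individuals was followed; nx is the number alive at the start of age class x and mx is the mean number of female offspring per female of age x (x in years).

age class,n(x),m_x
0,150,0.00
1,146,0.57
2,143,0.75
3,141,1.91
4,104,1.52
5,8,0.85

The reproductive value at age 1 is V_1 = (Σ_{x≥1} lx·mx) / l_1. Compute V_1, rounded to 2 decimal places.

4.28

lx = nx/n0 = nx/150: 1, 0.97333…, 0.95333…, 0.94, 0.69333…, 0.05333…
lx·mx for x ≥ 1: 0.5548…, 0.715…, 1.7954, 1.053867…, 0.045333… → sum = 4.1644…
V_1 = 4.1644… / l_1 = 4.1644… / 0.973333… = 4.278493… → 4.28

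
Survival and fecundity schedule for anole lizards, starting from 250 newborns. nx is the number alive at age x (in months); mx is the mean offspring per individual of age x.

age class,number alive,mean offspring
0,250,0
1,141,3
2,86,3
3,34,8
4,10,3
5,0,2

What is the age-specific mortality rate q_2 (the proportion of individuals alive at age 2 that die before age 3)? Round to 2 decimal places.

lx = nx/n0 = nx/250: 1, 0.564, 0.344, 0.136, 0.04, 0
q_2 = (l_2 − l_3) / l_2 = (0.344 − 0.136) / 0.344
     = 0.208 / 0.344 = 0.604651… → 0.60

0.60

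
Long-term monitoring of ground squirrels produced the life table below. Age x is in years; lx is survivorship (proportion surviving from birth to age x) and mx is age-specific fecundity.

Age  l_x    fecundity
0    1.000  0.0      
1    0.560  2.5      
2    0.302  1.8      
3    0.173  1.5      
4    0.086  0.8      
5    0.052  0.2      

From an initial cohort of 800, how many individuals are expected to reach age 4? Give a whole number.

Expected survivors = N0 · l_4 = 800 × 0.086 = 68.8 → 69

69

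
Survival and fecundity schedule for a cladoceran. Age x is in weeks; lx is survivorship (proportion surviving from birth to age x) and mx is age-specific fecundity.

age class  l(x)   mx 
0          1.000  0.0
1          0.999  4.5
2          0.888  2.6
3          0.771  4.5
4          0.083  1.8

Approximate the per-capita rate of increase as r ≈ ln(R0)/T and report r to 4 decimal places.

R0 = Σ lx·mx = 0 + 4.4955 + 2.3088 + 3.4695 + 0.1494 = 10.4232
Σ x·lx·mx = 20.1192; T = 20.1192/10.4232 = 1.93023…
r ≈ ln(R0)/T = ln(10.4232)/1.93023… = 1.214379… → 1.2144

1.2144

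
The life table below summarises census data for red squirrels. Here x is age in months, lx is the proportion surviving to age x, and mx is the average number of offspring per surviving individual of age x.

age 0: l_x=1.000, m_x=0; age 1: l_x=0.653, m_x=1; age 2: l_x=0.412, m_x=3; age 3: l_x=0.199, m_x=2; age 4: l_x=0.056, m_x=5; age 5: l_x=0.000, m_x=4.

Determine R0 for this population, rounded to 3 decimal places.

2.567

lx·mx by age: 0, 0.653, 1.236, 0.398, 0.28, 0
R0 = Σ lx·mx = 2.567 → 2.567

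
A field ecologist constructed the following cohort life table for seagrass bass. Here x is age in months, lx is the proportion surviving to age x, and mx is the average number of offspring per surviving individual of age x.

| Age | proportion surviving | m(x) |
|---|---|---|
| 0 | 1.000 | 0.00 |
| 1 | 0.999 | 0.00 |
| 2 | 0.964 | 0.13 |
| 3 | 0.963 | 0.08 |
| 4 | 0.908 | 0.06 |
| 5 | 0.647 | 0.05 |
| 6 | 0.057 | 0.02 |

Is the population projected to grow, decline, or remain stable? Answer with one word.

R0 = Σ lx·mx = 0 + 0 + 0.12532 + 0.07704 + 0.05448 + 0.03235 + 0.00114 = 0.29033
R0 < 1, so the population is declining.

declining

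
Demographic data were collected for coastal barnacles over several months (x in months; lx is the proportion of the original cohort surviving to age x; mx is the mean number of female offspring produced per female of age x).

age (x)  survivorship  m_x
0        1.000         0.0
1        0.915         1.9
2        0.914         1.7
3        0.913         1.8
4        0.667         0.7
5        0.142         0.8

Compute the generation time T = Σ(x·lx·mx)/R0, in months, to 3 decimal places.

lx·mx: 0, 1.7385, 1.5538, 1.6434, 0.4669, 0.1136 → R0 = 5.5162
x·lx·mx: 0, 1.7385, 3.1076, 4.9302, 1.8676, 0.568 → Σ = 12.2119
T = 12.2119 / 5.5162 = 2.213825… → 2.214

2.214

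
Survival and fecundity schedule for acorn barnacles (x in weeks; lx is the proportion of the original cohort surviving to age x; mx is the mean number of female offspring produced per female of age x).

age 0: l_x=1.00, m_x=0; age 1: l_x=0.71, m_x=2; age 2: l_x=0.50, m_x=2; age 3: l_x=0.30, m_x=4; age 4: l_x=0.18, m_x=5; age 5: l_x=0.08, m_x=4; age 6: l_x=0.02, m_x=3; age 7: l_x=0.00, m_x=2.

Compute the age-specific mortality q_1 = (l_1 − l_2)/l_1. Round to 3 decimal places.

0.296

q_1 = (l_1 − l_2) / l_1 = (0.71 − 0.5) / 0.71
     = 0.21 / 0.71 = 0.295775… → 0.296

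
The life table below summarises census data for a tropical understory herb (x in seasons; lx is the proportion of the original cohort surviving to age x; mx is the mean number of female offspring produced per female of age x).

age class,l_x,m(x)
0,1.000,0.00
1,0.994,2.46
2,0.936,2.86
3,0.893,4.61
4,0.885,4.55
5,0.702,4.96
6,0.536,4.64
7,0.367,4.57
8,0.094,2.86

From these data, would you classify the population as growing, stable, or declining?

growing

R0 = Σ lx·mx = 0 + 2.44524 + 2.67696 + 4.11673 + 4.02675 + 3.48192 + 2.48704 + 1.67719 + 0.26884 = 21.18067
R0 > 1, so the population is growing.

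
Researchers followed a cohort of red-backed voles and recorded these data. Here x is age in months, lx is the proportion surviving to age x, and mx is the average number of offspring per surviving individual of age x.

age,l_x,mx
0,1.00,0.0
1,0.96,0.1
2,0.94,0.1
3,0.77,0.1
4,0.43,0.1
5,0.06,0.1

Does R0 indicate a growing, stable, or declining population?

declining

R0 = Σ lx·mx = 0 + 0.096 + 0.094 + 0.077 + 0.043 + 0.006 = 0.316
R0 < 1, so the population is declining.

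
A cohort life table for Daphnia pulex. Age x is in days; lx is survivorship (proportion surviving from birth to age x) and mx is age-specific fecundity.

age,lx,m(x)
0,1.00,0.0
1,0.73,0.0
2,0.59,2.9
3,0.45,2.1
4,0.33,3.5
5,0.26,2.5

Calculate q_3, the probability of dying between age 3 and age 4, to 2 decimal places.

q_3 = (l_3 − l_4) / l_3 = (0.45 − 0.33) / 0.45
     = 0.12 / 0.45 = 0.266667… → 0.27

0.27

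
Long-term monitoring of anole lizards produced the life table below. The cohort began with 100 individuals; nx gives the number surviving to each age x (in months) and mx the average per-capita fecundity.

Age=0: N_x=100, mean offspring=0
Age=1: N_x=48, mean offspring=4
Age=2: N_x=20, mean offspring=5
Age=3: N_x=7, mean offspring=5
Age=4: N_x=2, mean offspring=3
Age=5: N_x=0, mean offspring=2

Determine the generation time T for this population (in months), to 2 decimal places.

1.56

lx = nx/n0 = nx/100: 1, 0.48, 0.2, 0.07, 0.02, 0
lx·mx: 0, 1.92, 1, 0.35, 0.06, 0 → R0 = 3.33
x·lx·mx: 0, 1.92, 2, 1.05, 0.24, 0 → Σ = 5.21
T = 5.21 / 3.33 = 1.564565… → 1.56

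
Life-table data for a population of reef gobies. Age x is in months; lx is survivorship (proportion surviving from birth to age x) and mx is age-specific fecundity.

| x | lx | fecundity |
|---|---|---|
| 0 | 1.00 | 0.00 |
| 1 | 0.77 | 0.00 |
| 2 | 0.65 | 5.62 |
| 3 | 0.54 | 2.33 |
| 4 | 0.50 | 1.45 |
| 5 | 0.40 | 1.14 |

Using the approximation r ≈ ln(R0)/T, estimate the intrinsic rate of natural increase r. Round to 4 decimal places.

R0 = Σ lx·mx = 0 + 0 + 3.653 + 1.2582 + 0.725 + 0.456 = 6.0922
Σ x·lx·mx = 16.2606; T = 16.2606/6.0922 = 2.66909…
r ≈ ln(R0)/T = ln(6.0922)/2.66909… = 0.677014… → 0.6770

0.6770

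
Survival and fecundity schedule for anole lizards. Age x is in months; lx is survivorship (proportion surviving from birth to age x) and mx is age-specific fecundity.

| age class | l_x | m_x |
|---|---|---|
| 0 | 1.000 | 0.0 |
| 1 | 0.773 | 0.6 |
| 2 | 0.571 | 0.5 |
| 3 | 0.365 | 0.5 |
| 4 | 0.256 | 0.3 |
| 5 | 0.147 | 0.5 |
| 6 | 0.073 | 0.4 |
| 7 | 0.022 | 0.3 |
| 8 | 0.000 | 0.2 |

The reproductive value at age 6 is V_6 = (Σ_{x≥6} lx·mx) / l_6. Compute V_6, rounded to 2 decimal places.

lx·mx for x ≥ 6: 0.0292, 0.0066, 0 → sum = 0.0358
V_6 = 0.0358 / l_6 = 0.0358 / 0.073 = 0.490411… → 0.49

0.49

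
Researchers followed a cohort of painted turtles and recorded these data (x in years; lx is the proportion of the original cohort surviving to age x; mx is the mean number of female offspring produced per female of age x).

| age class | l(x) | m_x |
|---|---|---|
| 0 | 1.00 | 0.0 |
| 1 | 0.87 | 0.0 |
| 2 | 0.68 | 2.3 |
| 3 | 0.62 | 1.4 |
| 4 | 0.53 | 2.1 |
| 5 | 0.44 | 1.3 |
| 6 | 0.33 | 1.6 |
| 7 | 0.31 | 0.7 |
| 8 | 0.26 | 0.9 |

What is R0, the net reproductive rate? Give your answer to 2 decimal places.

lx·mx by age: 0, 0, 1.564, 0.868, 1.113, 0.572, 0.528, 0.217, 0.234
R0 = Σ lx·mx = 5.096 → 5.10

5.10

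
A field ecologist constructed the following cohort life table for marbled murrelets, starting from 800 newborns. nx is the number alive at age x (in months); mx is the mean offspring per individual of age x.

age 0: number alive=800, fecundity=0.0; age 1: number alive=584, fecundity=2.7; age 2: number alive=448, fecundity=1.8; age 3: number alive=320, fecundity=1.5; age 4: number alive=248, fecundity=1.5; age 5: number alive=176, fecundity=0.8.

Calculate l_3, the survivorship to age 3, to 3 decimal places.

l_3 = n_3/n_0 = 320/800 = 0.4 → 0.400

0.400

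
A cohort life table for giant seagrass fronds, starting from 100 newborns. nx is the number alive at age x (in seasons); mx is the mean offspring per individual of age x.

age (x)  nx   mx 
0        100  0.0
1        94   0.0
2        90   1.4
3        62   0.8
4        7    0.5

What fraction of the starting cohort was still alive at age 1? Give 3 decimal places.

l_1 = n_1/n_0 = 94/100 = 0.94 → 0.940

0.940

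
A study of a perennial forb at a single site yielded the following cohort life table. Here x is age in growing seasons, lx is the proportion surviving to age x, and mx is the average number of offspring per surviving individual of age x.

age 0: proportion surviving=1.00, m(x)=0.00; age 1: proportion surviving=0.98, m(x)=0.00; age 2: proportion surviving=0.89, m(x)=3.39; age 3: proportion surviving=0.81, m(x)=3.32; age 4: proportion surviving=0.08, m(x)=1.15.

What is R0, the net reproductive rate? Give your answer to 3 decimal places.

5.798

lx·mx by age: 0, 0, 3.0171, 2.6892, 0.092
R0 = Σ lx·mx = 5.7983 → 5.798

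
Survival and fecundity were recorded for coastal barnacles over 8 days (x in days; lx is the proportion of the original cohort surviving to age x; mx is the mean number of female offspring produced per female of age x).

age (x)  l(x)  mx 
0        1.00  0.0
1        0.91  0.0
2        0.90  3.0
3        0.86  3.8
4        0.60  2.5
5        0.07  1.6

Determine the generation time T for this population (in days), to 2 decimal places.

lx·mx: 0, 0, 2.7, 3.268, 1.5, 0.112 → R0 = 7.58
x·lx·mx: 0, 0, 5.4, 9.804, 6, 0.56 → Σ = 21.764
T = 21.764 / 7.58 = 2.87124… → 2.87

2.87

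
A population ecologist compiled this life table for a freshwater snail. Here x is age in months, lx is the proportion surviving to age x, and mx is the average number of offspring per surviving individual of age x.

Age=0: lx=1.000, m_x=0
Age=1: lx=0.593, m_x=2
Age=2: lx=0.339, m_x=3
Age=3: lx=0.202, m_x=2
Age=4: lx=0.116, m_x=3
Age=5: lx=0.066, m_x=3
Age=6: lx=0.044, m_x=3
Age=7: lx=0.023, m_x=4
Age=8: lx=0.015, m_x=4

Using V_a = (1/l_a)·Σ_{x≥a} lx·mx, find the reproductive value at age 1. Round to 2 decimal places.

5.80

lx·mx for x ≥ 1: 1.186, 1.017, 0.404, 0.348, 0.198, 0.132, 0.092, 0.06 → sum = 3.437
V_1 = 3.437 / l_1 = 3.437 / 0.593 = 5.795953… → 5.80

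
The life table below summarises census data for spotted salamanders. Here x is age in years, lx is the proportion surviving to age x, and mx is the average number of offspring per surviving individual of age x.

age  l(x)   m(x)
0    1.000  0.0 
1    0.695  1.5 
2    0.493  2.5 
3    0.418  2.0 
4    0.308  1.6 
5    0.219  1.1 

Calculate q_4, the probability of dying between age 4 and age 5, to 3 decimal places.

0.289

q_4 = (l_4 − l_5) / l_4 = (0.308 − 0.219) / 0.308
     = 0.089 / 0.308 = 0.288961… → 0.289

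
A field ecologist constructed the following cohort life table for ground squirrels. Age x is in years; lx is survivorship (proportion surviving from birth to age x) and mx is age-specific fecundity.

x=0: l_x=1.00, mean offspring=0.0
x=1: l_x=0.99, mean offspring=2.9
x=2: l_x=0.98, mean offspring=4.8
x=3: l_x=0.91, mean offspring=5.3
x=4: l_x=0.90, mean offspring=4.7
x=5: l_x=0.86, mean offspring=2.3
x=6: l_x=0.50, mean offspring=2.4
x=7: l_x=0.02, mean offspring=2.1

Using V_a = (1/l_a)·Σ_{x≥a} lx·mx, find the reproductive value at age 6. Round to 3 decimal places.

2.484

lx·mx for x ≥ 6: 1.2, 0.042 → sum = 1.242
V_6 = 1.242 / l_6 = 1.242 / 0.5 = 2.484 → 2.484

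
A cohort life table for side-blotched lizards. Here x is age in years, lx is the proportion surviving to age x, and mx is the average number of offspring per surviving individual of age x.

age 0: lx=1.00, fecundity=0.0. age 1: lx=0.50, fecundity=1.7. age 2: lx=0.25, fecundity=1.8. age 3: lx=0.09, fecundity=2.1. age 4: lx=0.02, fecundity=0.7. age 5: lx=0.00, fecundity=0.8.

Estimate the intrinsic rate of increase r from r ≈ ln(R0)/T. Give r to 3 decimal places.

0.258

R0 = Σ lx·mx = 0 + 0.85 + 0.45 + 0.189 + 0.014 + 0 = 1.503
Σ x·lx·mx = 2.373; T = 2.373/1.503 = 1.57884…
r ≈ ln(R0)/T = ln(1.503)/1.57884… = 0.25808… → 0.258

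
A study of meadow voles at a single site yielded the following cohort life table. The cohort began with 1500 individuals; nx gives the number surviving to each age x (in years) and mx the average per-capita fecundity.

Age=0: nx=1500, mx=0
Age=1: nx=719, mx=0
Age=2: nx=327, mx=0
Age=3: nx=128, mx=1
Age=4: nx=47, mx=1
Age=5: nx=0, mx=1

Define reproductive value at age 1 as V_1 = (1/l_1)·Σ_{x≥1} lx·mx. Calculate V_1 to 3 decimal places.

lx = nx/n0 = nx/1500: 1, 0.47933…, 0.218, 0.08533…, 0.03133…, 0
lx·mx for x ≥ 1: 0, 0, 0.085333…, 0.031333…, 0 → sum = 0.116667…
V_1 = 0.116667… / l_1 = 0.116667… / 0.479333… = 0.243394… → 0.243

0.243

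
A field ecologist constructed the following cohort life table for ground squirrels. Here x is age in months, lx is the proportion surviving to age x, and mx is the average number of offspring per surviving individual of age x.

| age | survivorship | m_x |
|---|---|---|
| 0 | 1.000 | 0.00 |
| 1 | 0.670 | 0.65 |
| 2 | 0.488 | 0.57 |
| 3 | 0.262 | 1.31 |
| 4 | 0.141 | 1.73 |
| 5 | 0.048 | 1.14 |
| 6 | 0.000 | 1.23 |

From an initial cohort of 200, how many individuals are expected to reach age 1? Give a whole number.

Expected survivors = N0 · l_1 = 200 × 0.670 = 134 → 134

134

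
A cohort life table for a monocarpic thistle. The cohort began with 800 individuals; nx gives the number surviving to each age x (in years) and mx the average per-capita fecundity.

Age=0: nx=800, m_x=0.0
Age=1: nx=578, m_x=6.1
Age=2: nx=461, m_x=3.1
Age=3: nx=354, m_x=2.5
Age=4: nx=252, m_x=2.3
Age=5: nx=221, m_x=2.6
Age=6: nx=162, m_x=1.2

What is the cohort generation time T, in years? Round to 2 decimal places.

2.14

lx = nx/n0 = nx/800: 1, 0.7225, 0.57625, 0.4425, 0.315, 0.27625, 0.2025
lx·mx: 0, 4.40725, 1.786375, 1.10625, 0.7245, 0.71825, 0.243 → R0 = 8.985625
x·lx·mx: 0, 4.40725, 3.57275, 3.31875, 2.898, 3.59125, 1.458 → Σ = 19.246
T = 19.246 / 8.985625 = 2.141865… → 2.14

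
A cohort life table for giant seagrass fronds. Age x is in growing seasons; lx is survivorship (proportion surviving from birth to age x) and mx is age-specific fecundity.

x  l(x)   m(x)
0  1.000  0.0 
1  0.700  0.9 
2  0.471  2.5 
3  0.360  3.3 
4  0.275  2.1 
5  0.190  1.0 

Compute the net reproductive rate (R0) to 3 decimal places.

3.763

lx·mx by age: 0, 0.63, 1.1775, 1.188, 0.5775, 0.19
R0 = Σ lx·mx = 3.763 → 3.763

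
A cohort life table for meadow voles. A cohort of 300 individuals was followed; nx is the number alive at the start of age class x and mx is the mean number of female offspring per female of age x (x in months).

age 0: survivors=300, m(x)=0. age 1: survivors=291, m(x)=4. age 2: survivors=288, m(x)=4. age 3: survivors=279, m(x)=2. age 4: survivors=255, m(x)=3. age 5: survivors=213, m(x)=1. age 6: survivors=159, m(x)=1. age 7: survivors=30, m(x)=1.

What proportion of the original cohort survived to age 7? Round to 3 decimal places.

0.100

l_7 = n_7/n_0 = 30/300 = 0.1 → 0.100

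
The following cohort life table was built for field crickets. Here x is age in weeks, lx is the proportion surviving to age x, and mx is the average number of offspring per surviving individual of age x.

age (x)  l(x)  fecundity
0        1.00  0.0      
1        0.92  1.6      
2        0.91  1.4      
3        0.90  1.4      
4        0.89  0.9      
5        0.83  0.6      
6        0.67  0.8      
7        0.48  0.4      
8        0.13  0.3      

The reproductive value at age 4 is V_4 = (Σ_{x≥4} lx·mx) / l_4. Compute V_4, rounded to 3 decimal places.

lx·mx for x ≥ 4: 0.801, 0.498, 0.536, 0.192, 0.039 → sum = 2.066
V_4 = 2.066 / l_4 = 2.066 / 0.89 = 2.321348… → 2.321

2.321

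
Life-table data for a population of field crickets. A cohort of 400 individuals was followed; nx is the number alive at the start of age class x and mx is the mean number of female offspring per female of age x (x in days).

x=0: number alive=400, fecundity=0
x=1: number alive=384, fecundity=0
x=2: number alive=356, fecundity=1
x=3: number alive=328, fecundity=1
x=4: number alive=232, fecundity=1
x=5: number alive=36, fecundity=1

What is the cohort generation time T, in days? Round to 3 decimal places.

lx = nx/n0 = nx/400: 1, 0.96, 0.89, 0.82, 0.58, 0.09
lx·mx: 0, 0, 0.89, 0.82, 0.58, 0.09 → R0 = 2.38
x·lx·mx: 0, 0, 1.78, 2.46, 2.32, 0.45 → Σ = 7.01
T = 7.01 / 2.38 = 2.945378… → 2.945

2.945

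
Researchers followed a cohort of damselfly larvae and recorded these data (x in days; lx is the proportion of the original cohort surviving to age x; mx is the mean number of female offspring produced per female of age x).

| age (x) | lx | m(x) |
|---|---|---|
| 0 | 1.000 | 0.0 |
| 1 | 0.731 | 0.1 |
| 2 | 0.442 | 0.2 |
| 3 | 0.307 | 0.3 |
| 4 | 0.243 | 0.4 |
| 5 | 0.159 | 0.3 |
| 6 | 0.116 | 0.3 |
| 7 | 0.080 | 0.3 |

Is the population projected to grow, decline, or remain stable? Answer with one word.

R0 = Σ lx·mx = 0 + 0.0731 + 0.0884 + 0.0921 + 0.0972 + 0.0477 + 0.0348 + 0.024 = 0.4573
R0 < 1, so the population is declining.

declining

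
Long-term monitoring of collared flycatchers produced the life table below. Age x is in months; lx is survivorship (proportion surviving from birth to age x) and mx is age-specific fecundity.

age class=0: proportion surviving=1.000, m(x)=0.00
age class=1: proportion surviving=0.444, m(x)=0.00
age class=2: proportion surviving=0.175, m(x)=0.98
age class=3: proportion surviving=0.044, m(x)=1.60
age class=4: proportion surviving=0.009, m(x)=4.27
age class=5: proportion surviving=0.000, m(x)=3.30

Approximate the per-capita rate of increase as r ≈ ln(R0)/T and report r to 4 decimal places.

R0 = Σ lx·mx = 0 + 0 + 0.1715 + 0.0704 + 0.03843 + 0 = 0.28033
Σ x·lx·mx = 0.70792; T = 0.70792/0.28033 = 2.52531…
r ≈ ln(R0)/T = ln(0.28033)/2.52531… = -0.503617… → -0.5036

-0.5036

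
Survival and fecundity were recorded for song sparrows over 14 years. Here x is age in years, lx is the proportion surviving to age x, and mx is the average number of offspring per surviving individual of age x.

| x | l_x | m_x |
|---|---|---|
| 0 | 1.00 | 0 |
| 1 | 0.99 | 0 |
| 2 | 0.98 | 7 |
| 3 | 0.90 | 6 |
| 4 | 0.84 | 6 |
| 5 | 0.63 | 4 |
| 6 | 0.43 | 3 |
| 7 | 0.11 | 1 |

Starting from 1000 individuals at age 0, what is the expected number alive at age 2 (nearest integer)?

Expected survivors = N0 · l_2 = 1000 × 0.98 = 980 → 980

980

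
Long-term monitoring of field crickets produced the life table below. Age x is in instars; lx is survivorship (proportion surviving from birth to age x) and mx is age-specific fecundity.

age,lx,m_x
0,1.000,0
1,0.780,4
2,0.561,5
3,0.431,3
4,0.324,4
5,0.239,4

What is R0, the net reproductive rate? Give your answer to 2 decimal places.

9.47

lx·mx by age: 0, 3.12, 2.805, 1.293, 1.296, 0.956
R0 = Σ lx·mx = 9.47 → 9.47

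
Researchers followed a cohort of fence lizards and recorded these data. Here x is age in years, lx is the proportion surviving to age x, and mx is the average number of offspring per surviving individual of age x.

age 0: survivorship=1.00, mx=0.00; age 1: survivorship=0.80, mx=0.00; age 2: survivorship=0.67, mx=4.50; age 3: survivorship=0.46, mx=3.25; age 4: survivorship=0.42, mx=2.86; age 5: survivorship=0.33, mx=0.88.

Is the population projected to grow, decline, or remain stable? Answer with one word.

R0 = Σ lx·mx = 0 + 0 + 3.015 + 1.495 + 1.2012 + 0.2904 = 6.0016
R0 > 1, so the population is growing.

growing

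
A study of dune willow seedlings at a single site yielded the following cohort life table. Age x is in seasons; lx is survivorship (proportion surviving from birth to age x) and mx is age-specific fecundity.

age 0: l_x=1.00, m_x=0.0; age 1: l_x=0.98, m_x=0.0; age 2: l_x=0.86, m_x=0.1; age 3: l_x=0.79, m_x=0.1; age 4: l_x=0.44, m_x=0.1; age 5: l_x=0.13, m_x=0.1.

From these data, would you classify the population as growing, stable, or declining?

declining

R0 = Σ lx·mx = 0 + 0 + 0.086 + 0.079 + 0.044 + 0.013 = 0.222
R0 < 1, so the population is declining.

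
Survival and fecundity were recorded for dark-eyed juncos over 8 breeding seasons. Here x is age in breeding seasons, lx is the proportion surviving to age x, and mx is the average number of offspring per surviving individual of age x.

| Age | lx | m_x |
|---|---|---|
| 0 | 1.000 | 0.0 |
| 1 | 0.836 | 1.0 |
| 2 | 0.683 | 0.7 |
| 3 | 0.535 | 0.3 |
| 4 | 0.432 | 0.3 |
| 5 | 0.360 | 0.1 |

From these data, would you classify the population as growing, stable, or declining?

R0 = Σ lx·mx = 0 + 0.836 + 0.4781 + 0.1605 + 0.1296 + 0.036 = 1.6402
R0 > 1, so the population is growing.

growing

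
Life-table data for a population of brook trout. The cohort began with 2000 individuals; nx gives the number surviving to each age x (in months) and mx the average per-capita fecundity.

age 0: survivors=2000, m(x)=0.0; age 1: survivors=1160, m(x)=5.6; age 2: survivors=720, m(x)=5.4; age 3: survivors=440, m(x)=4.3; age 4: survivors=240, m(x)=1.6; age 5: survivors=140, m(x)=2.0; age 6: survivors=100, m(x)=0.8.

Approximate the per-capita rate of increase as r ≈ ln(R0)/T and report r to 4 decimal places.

1.0440

lx = nx/n0 = nx/2000: 1, 0.58, 0.36, 0.22, 0.12, 0.07, 0.05
R0 = Σ lx·mx = 0 + 3.248 + 1.944 + 0.946 + 0.192 + 0.14 + 0.04 = 6.51
Σ x·lx·mx = 11.682; T = 11.682/6.51 = 1.79447…
r ≈ ln(R0)/T = ln(6.51)/1.79447… = 1.043951… → 1.0440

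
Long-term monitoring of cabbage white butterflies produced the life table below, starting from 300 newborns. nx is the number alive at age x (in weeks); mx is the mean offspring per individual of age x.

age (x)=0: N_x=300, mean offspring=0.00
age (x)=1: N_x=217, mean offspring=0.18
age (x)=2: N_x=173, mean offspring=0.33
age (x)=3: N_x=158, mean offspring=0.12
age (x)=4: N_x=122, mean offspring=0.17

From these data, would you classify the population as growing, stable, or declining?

lx = nx/n0 = nx/300: 1, 0.72333…, 0.57667…, 0.52667…, 0.40667…
R0 = Σ lx·mx = 0 + 0.1302… + 0.1903… + 0.0632… + 0.069133… = 0.452833…
R0 < 1, so the population is declining.

declining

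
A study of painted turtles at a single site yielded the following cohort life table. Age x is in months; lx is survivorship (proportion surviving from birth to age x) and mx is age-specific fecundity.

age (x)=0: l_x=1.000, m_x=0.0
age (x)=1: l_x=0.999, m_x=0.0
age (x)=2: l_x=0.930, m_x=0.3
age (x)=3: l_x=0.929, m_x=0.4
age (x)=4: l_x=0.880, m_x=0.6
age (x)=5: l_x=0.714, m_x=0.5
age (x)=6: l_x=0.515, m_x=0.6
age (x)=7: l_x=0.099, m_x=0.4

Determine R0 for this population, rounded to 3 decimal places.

lx·mx by age: 0, 0, 0.279, 0.3716, 0.528, 0.357, 0.309, 0.0396
R0 = Σ lx·mx = 1.8842 → 1.884

1.884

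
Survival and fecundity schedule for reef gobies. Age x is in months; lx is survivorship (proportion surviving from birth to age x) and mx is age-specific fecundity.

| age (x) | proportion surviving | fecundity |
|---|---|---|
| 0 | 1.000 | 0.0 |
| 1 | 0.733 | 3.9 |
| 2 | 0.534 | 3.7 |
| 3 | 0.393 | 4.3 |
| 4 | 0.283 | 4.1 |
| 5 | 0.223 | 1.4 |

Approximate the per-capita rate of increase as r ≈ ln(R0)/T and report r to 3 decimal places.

0.919

R0 = Σ lx·mx = 0 + 2.8587 + 1.9758 + 1.6899 + 1.1603 + 0.3122 = 7.9969
Σ x·lx·mx = 18.0822; T = 18.0822/7.9969 = 2.26115…
r ≈ ln(R0)/T = ln(7.9969)/2.26115… = 0.91947… → 0.919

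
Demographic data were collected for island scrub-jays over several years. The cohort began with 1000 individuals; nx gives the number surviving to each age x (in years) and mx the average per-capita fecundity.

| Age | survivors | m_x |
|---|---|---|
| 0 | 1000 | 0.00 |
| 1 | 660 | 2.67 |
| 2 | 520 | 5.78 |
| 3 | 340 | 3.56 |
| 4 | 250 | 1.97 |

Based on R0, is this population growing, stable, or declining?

growing

lx = nx/n0 = nx/1000: 1, 0.66, 0.52, 0.34, 0.25
R0 = Σ lx·mx = 0 + 1.7622 + 3.0056 + 1.2104 + 0.4925 = 6.4707
R0 > 1, so the population is growing.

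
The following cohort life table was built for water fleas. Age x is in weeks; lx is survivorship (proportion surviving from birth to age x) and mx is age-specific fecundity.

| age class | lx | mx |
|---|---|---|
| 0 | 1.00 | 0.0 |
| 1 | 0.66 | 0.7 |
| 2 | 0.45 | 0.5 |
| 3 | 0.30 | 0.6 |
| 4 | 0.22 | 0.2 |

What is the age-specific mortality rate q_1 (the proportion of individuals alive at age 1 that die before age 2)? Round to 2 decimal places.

0.32

q_1 = (l_1 − l_2) / l_1 = (0.66 − 0.45) / 0.66
     = 0.21 / 0.66 = 0.318182… → 0.32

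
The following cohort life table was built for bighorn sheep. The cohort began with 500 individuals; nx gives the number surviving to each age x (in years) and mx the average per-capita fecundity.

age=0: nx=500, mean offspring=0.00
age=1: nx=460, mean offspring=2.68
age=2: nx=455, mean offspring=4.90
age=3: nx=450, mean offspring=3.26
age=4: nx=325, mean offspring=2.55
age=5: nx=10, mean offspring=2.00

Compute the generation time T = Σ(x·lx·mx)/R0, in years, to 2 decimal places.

2.34

lx = nx/n0 = nx/500: 1, 0.92, 0.91, 0.9, 0.65, 0.02
lx·mx: 0, 2.4656, 4.459, 2.934, 1.6575, 0.04 → R0 = 11.5561
x·lx·mx: 0, 2.4656, 8.918, 8.802, 6.63, 0.2 → Σ = 27.0156
T = 27.0156 / 11.5561 = 2.337778… → 2.34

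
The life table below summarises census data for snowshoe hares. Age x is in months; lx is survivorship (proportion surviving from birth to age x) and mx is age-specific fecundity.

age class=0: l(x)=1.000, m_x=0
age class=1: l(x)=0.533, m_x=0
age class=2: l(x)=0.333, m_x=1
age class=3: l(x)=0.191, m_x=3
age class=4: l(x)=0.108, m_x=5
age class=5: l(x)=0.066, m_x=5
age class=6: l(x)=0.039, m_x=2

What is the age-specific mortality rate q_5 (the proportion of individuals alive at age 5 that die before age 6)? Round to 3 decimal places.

0.409

q_5 = (l_5 − l_6) / l_5 = (0.066 − 0.039) / 0.066
     = 0.027 / 0.066 = 0.409091… → 0.409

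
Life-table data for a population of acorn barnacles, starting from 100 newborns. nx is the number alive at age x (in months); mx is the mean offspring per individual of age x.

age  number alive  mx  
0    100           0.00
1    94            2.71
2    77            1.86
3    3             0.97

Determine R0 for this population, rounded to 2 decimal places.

4.01

lx = nx/n0 = nx/100: 1, 0.94, 0.77, 0.03
lx·mx by age: 0, 2.5474, 1.4322, 0.0291
R0 = Σ lx·mx = 4.0087 → 4.01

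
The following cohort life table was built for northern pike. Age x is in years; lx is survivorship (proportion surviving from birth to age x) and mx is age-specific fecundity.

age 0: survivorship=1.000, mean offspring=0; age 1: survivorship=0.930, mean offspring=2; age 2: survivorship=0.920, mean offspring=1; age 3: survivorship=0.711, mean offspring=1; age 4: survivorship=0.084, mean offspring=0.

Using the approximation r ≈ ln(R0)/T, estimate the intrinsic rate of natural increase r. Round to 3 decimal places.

R0 = Σ lx·mx = 0 + 1.86 + 0.92 + 0.711 + 0 = 3.491
Σ x·lx·mx = 5.833; T = 5.833/3.491 = 1.67087…
r ≈ ln(R0)/T = ln(3.491)/1.67087… = 0.74823… → 0.748

0.748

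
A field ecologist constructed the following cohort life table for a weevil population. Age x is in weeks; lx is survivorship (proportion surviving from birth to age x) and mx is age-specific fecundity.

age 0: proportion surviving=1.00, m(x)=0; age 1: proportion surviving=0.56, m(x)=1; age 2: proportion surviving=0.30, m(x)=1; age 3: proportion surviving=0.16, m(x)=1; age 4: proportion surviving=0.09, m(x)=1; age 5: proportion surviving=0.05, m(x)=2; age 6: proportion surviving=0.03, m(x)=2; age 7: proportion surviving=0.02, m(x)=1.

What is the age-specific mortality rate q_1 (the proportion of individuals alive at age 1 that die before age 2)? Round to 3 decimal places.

q_1 = (l_1 − l_2) / l_1 = (0.56 − 0.3) / 0.56
     = 0.26 / 0.56 = 0.464286… → 0.464

0.464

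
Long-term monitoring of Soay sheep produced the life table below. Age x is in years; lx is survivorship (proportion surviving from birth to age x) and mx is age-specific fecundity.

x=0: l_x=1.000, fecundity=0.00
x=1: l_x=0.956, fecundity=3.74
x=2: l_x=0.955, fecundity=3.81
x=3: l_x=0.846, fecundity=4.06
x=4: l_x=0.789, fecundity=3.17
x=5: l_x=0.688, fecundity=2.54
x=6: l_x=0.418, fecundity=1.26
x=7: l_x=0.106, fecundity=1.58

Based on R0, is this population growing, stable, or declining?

R0 = Σ lx·mx = 0 + 3.57544 + 3.63855 + 3.43476 + 2.50113 + 1.74752 + 0.52668 + 0.16748 = 15.59156
R0 > 1, so the population is growing.

growing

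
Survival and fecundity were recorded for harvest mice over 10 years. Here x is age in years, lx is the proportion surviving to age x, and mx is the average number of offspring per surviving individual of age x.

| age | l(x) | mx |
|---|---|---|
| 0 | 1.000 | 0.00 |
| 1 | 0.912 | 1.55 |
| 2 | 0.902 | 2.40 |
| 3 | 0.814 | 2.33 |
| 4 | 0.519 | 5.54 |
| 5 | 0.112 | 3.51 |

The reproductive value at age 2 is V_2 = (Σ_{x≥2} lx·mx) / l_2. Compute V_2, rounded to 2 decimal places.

8.13

lx·mx for x ≥ 2: 2.1648, 1.89662, 2.87526, 0.39312 → sum = 7.3298
V_2 = 7.3298 / l_2 = 7.3298 / 0.902 = 8.126164… → 8.13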